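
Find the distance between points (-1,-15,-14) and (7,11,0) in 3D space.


dx=8, dy=26, dz=14
d = sqrt(64+676+196) = sqrt(936) = 30.5941

30.5941


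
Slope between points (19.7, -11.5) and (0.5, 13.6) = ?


dy = 13.6 + 11.5 = 25.1
dx = 0.5 - 19.7 = -19.2
m = 25.1/(-19.2) = -1.3073

m = -1.3073


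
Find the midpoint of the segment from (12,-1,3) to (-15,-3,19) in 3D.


Mx = (12- 15)/2 = -1.5000
My = (-1- 3)/2 = -2.0000
Mz = (3+19)/2 = 11.0000

M = (-1.5000, -2.0000, 11.0000)


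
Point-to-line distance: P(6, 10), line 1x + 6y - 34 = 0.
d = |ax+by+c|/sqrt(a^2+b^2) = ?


|1*6 + 6*10 - 34| = |32| = 32
sqrt(1 + 36) = sqrt(37) = 6.0828
d = 32/sqrt(37) = 5.2608

5.2608


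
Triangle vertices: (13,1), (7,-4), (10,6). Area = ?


13*(-4-6) = -130
7*(6-1) = 35
10*(1+ 4) = 50
sum = -45
Area = |-45|/2 = 22.5000

22.5000 sq units


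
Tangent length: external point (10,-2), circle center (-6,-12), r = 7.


d = sqrt((10+ 6)^2 + (-2+ 12)^2) = sqrt(256+100) = 18.8680
L = sqrt(356.0000 - 49) = sqrt(307.0000) = 17.5214

17.5214


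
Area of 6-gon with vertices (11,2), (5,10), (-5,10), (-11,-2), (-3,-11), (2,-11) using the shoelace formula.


sum(xi*y_{i+1}) = 11*10 + 5*10 - 5*(-2) - 11*(-11) - 3*(-11) + 2*2 = 328
sum(yi*x_{i+1}) = 2*5 + 10*(-5) + 10*(-11) - 2*(-3) - 11*2 - 11*11 = -287
Area = |328 + 287|/2 = 615/2 = 307.5000

307.5000 sq units


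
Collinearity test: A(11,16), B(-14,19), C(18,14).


11*(19-14) - 14*(14-16) + 18*(16-19)
= 55 + 28 - 54 = 29

No, not collinear (determinant = 29)


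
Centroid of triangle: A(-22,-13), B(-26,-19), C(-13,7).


Gx = (-22- 26- 13)/3 = -61/3 = -20.3333
Gy = (-13- 19+7)/3 = -25/3 = -8.3333

G = (-20.3333, -8.3333)


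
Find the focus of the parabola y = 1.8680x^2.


a = 1.8680
4a = 7.4720
focus = (0, 1/7.4720) = (0, 0.1338)

Focus = (0, 0.1338)


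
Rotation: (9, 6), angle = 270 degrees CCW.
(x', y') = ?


cos(270) = 0, sin(270) = -1
x' = 9*0 - 6*(-1) = 6
y' = 9*(-1) + 6*0 = -9

(6, -9)


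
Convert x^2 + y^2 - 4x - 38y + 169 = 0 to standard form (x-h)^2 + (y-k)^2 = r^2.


h = -D/2 = 4/2 = 2
k = -E/2 = 38/2 = 19
r^2 = h^2 + k^2 - F = 4 + 361 - 169 = 196
r = 14

Center (2, 19), radius = 14


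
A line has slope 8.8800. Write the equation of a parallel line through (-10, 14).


Parallel lines have equal slopes.
m2 = 8.8800
b2 = 14 - 8.8800*(-10) = 102.8000

y = 8.8800x + 102.8000


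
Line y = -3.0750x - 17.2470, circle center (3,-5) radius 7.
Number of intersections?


Substitute y = -3.0750x - 17.2470: (x-3)^2 + (-3.0750x- 17.2470+ 5)^2 = 49
Expand to Ax^2 + Bx + C = 0, where b-k = -12.247
A = 1+m^2 = 10.455625
B = 2(m(b-k) - h) = 2(-3.0750*(-12.247) - 3) = 69.31905
C = h^2 + (b-k)^2 - r^2 = 9 + 149.989009 - 49 = 109.989009
disc = B^2-4AC = 4805.1307 - 4600.0153 = 205.1154
disc > 0

2 intersection points


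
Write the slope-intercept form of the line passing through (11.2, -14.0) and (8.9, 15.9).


m = (29.9)/(-2.3) = -13.0000
b = y1 - m*x1 = -14.0 - (29.9*11.2)/(-2.3) = -14.0 + 145.6000 = 131.6000

y = -13.0000x + 131.6000


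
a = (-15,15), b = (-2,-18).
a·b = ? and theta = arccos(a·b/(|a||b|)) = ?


a·b = -15*(-2) + 15*(-18) = 30 - 270 = -240
|a| = sqrt(225+225) = 21.2132
|b| = sqrt(4+324) = 18.1108
cos(theta) = -240/(sqrt(450)*sqrt(328)) = -240/sqrt(147600) = -0.624695
theta = arccos(-240/sqrt(147600)) = 128.6598 degrees

a·b = -240, theta = 128.6598 deg


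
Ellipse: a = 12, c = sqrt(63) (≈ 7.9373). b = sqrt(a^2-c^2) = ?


b^2 = 12^2 - (sqrt(63))^2 = 144 - 63 = 81
b = sqrt(81) = 9

b = 9


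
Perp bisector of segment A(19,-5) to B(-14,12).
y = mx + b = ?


Midpoint = (2.5, 3.5)
Slope of AB = dy/dx = 17/(-33) = -0.5152
Perp slope = -dx/dy = 33/17 = 1.9412
b = My - (perp slope)*Mx = 3.5 + (-33*2.5)/17 = 3.5 - 4.8529 = -1.3529

y = 1.9412x - 1.3529


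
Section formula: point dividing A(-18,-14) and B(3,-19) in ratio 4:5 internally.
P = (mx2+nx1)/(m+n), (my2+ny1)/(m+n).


Px = (4*3 + 5*(-18))/9 = -78/9 = -8.6667
Py = (4*(-19) + 5*(-14))/9 = -146/9 = -16.2222

P = (-8.6667, -16.2222)


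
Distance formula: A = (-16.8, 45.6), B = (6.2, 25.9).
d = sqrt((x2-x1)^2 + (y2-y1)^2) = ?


dx = 6.2 + 16.8 = 23.0
dy = 25.9 - 45.6 = -19.7
d = sqrt(529.0 + 388.09) = sqrt(917.09) = 30.2835

30.2835


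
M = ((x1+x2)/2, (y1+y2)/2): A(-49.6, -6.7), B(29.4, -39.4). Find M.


Mx = (-49.6 + 29.4)/2 = -20.2/2 = -10.1000
My = (-6.7 - 39.4)/2 = -46.1/2 = -23.0500

(-10.1000, -23.0500)


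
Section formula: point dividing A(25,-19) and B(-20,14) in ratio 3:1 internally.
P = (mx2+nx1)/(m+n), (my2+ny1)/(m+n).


Px = (3*(-20) + 1*25)/4 = -35/4 = -8.7500
Py = (3*14 + 1*(-19))/4 = 23/4 = 5.7500

P = (-8.7500, 5.7500)


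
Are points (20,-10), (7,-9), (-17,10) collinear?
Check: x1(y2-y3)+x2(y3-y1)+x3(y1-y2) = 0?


20*(-9-10) + 7*(10+ 10) - 17*(-10+ 9)
= -380 + 140 + 17 = -223

No, not collinear (determinant = -223)


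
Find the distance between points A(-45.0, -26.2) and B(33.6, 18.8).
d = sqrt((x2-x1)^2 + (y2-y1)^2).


dx = 33.6 + 45.0 = 78.6
dy = 18.8 + 26.2 = 45.0
d = sqrt(6177.96 + 2025.0) = sqrt(8202.96) = 90.5702

90.5702


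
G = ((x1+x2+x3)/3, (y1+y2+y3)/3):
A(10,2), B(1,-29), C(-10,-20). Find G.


Gx = (10+1- 10)/3 = 1/3 = 0.3333
Gy = (2- 29- 20)/3 = -47/3 = -15.6667

G = (0.3333, -15.6667)


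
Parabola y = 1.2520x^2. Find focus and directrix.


a = 1.2520
1/(4a) = 0.1997
Focus = (0, 0.1997)
Directrix: y = -0.1997

Focus = (0, 0.1997), Directrix: y = -0.1997


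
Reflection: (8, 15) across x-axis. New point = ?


Reflection rule for x-axis: (x, -y)
(8, 15) -> (8, -15)

(8, -15)


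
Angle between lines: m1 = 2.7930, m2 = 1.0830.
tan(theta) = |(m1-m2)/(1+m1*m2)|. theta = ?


m1-m2 = 1.71
1+m1*m2 = 4.024819
tan(theta) = |1.71/4.024819| = 0.424864
theta = arctan(|1.71/4.024819|) = 23.0189 degrees (acute angle)

23.0189 degrees


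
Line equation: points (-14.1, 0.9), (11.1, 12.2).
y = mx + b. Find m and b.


m = (11.3)/(25.2) = 0.4484
b = y1 - m*x1 = 0.9 - (11.3*(-14.1))/(25.2) = 0.9 + 6.3226 = 7.2226

y = 0.4484x + 7.2226


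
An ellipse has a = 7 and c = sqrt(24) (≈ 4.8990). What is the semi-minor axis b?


b^2 = 7^2 - (sqrt(24))^2 = 49 - 24 = 25
b = sqrt(25) = 5

b = 5


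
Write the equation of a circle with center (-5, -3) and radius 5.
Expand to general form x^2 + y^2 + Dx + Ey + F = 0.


(x+ 5)^2 + (y+ 3)^2 = 5^2
D = -2h = 10, E = -2k = 6
F = h^2+k^2-r^2 = 25+9-25 = 9

x^2 + y^2 + 10x + 6y + 9 = 0


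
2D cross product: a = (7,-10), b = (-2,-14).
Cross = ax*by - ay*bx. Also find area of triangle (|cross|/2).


cross = 7*(-14) + 10*(-2) = -98 - 20 = -118
Triangle area = |-118|/2 = 118/2 = 59.0000

cross = -118, triangle area = 59.0000


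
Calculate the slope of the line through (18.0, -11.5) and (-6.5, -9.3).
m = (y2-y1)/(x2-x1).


dy = -9.3 + 11.5 = 2.2
dx = -6.5 - 18.0 = -24.5
m = 2.2/(-24.5) = -0.0898

m = -0.0898


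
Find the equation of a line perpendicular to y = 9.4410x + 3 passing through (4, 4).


Perpendicular slope = -1/m1 = -1/9.4410 = -0.1059
b2 = y0 - m2*x0 = 4 + 4/9.4410 = 4 + 0.4237 = 4.4237

y = -0.1059x + 4.4237


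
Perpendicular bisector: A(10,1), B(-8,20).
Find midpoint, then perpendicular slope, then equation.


Midpoint = (1, 10.5)
Slope of AB = dy/dx = 19/(-18) = -1.0556
Perp slope = -dx/dy = 18/19 = 0.9474
b = My - (perp slope)*Mx = 10.5 + (-18*1)/19 = 10.5 - 0.9474 = 9.5526

y = 0.9474x + 9.5526


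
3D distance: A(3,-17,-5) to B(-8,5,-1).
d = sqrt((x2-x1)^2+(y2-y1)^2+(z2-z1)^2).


dx=-11, dy=22, dz=4
d = sqrt(121+484+16) = sqrt(621) = 24.9199

24.9199


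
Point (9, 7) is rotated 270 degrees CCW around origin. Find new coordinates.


cos(270) = 0, sin(270) = -1
x' = 9*0 - 7*(-1) = 7
y' = 9*(-1) + 7*0 = -9

(7, -9)


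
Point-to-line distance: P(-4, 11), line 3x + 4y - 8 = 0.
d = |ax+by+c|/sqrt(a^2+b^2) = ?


|3*(-4) + 4*11 - 8| = |24| = 24
sqrt(9 + 16) = sqrt(25) = 5.0000
d = 24/sqrt(25) = 4.8000

4.8000


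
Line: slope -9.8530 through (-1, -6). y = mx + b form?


y + 6 = -9.8530(x + 1)
y = -9.8530x - 6 + 9.8530*(-1)
y = -9.8530x - 15.8530

y = -9.8530x - 15.8530


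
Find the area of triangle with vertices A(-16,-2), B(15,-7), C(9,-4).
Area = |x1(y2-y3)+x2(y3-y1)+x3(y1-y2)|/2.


-16*(-7+ 4) = 48
15*(-4+ 2) = -30
9*(-2+ 7) = 45
sum = 63
Area = |63|/2 = 31.5000

31.5000 sq units


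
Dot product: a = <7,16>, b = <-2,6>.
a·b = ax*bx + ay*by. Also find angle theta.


a·b = 7*(-2) + 16*6 = -14 + 96 = 82
|a| = sqrt(49+256) = 17.4642
|b| = sqrt(4+36) = 6.3246
cos(theta) = 82/(sqrt(305)*sqrt(40)) = 82/sqrt(12200) = 0.742393
theta = arccos(82/sqrt(12200)) = 42.0643 degrees

a·b = 82, theta = 42.0643 deg


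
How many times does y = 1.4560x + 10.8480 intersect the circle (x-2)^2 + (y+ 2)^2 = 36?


Substitute y = 1.4560x + 10.8480: (x-2)^2 + (1.4560x+10.8480+ 2)^2 = 36
Expand to Ax^2 + Bx + C = 0, where b-k = 12.848
A = 1+m^2 = 3.119936
B = 2(m(b-k) - h) = 2(1.4560*12.848 - 2) = 33.413376
C = h^2 + (b-k)^2 - r^2 = 4 + 165.071104 - 36 = 133.071104
disc = B^2-4AC = 1116.4537 - 1660.6933 = -544.2396
disc < 0

0 intersection points


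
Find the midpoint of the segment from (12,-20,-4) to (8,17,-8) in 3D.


Mx = (12+8)/2 = 10.0000
My = (-20+17)/2 = -1.5000
Mz = (-4- 8)/2 = -6.0000

M = (10.0000, -1.5000, -6.0000)


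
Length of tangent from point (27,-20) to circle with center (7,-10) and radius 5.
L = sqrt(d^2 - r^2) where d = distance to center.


d = sqrt((27-7)^2 + (-20+ 10)^2) = sqrt(400+100) = 22.3607
L = sqrt(500.0000 - 25) = sqrt(475.0000) = 21.7945

21.7945


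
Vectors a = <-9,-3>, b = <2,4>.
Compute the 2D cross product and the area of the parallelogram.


cross = -9*4 + 3*2 = -36 + 6 = -30
Parallelogram area = |-30| = 30

cross = -30, parallelogram area = 30


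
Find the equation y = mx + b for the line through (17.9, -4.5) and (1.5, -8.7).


m = (-4.2)/(-16.4) = 0.2561
b = y1 - m*x1 = -4.5 - (-4.2*17.9)/(-16.4) = -4.5 - 4.5841 = -9.0841

y = 0.2561x - 9.0841


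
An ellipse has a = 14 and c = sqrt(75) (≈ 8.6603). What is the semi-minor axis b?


b^2 = 14^2 - (sqrt(75))^2 = 196 - 75 = 121
b = sqrt(121) = 11

b = 11


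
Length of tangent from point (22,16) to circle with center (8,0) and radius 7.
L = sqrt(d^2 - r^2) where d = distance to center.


d = sqrt((22-8)^2 + (16-0)^2) = sqrt(196+256) = 21.2603
L = sqrt(452.0000 - 49) = sqrt(403.0000) = 20.0749

20.0749


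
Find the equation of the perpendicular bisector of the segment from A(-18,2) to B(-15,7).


Midpoint = (-16.5, 4.5)
Slope of AB = dy/dx = 5/3 = 1.6667
Perp slope = -dx/dy = -3/5 = -0.6000
b = My - (perp slope)*Mx = 4.5 + (3*(-16.5))/5 = 4.5 - 9.9000 = -5.4000

y = -0.6000x - 5.4000


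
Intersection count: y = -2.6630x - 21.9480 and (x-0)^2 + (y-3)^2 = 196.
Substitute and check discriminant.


Substitute y = -2.6630x - 21.9480: (x-0)^2 + (-2.6630x- 21.9480-3)^2 = 196
Expand to Ax^2 + Bx + C = 0, where b-k = -24.948
A = 1+m^2 = 8.091569
B = 2(m(b-k) - h) = 2(-2.6630*(-24.948) - 0) = 132.873048
C = h^2 + (b-k)^2 - r^2 = 0 + 622.402704 - 196 = 426.402704
disc = B^2-4AC = 17655.2469 - 13801.0676 = 3854.1793
disc > 0

2 intersection points


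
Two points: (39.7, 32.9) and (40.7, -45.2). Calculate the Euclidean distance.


dx = 40.7 - 39.7 = 1.0
dy = -45.2 - 32.9 = -78.1
d = sqrt(1.0 + 6099.61) = sqrt(6100.61) = 78.1064

78.1064


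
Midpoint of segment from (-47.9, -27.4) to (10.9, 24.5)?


Mx = (-47.9 + 10.9)/2 = -37.0/2 = -18.5000
My = (-27.4 + 24.5)/2 = -2.9/2 = -1.4500

(-18.5000, -1.4500)


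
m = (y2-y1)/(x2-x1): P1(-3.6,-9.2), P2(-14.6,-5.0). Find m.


dy = -5.0 + 9.2 = 4.2
dx = -14.6 + 3.6 = -11.0
m = 4.2/(-11.0) = -0.3818

m = -0.3818


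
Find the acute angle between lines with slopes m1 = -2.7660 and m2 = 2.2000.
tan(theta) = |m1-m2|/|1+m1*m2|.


m1-m2 = -4.966
1+m1*m2 = -5.0852
tan(theta) = |-4.966/(-5.0852)| = 0.976559
theta = arctan(|-4.966/(-5.0852)|) = 44.3205 degrees (acute angle)

44.3205 degrees


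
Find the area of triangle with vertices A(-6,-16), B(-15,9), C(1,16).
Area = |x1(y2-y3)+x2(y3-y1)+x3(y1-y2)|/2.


-6*(9-16) = 42
-15*(16+ 16) = -480
1*(-16-9) = -25
sum = -463
Area = |-463|/2 = 231.5000

231.5000 sq units


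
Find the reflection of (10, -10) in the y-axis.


Reflection rule for y-axis: (-x, y)
(10, -10) -> (-10, -10)

(-10, -10)


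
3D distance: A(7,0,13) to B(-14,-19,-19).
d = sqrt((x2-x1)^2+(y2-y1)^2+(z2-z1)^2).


dx=-21, dy=-19, dz=-32
d = sqrt(441+361+1024) = sqrt(1826) = 42.7317

42.7317


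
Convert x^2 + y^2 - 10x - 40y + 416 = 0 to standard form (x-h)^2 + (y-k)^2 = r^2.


h = -D/2 = 10/2 = 5
k = -E/2 = 40/2 = 20
r^2 = h^2 + k^2 - F = 25 + 400 - 416 = 9
r = 3

Center (5, 20), radius = 3


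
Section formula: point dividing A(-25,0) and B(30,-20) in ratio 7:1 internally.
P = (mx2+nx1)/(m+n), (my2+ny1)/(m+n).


Px = (7*30 + 1*(-25))/8 = 185/8 = 23.1250
Py = (7*(-20) + 1*0)/8 = -140/8 = -17.5000

P = (23.1250, -17.5000)


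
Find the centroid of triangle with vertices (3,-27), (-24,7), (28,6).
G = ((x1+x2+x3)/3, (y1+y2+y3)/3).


Gx = (3- 24+28)/3 = 7/3 = 2.3333
Gy = (-27+7+6)/3 = -14/3 = -4.6667

G = (2.3333, -4.6667)


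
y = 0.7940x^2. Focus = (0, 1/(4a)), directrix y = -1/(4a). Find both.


a = 0.7940
1/(4a) = 0.3149
Focus = (0, 0.3149)
Directrix: y = -0.3149

Focus = (0, 0.3149), Directrix: y = -0.3149


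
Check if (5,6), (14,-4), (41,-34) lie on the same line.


5*(-4+ 34) + 14*(-34-6) + 41*(6+ 4)
= 150 - 560 + 410 = 0

Yes, collinear (determinant = 0)


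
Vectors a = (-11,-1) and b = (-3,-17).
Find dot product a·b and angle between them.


a·b = -11*(-3) - 1*(-17) = 33 + 17 = 50
|a| = sqrt(121+1) = 11.0454
|b| = sqrt(9+289) = 17.2627
cos(theta) = 50/(sqrt(122)*sqrt(298)) = 50/sqrt(36356) = 0.262230
theta = arccos(50/sqrt(36356)) = 74.7976 degrees

a·b = 50, theta = 74.7976 deg


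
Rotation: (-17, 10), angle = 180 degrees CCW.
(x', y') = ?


cos(180) = -1, sin(180) = 0
x' = -17*(-1) - 10*0 = 17
y' = -17*0 + 10*(-1) = -10

(17, -10)


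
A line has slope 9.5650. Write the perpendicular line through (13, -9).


Perpendicular slope = -1/m1 = -1/9.5650 = -0.1045
b2 = y0 - m2*x0 = -9 + 13/9.5650 = -9 + 1.3591 = -7.6409

y = -0.1045x - 7.6409


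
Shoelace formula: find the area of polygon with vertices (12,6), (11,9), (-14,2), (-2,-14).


sum(xi*y_{i+1}) = 12*9 + 11*2 - 14*(-14) - 2*6 = 314
sum(yi*x_{i+1}) = 6*11 + 9*(-14) + 2*(-2) - 14*12 = -232
Area = |314 + 232|/2 = 546/2 = 273.0000

273.0000 sq units


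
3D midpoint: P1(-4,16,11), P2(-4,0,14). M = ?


Mx = (-4- 4)/2 = -4.0000
My = (16+0)/2 = 8.0000
Mz = (11+14)/2 = 12.5000

M = (-4.0000, 8.0000, 12.5000)


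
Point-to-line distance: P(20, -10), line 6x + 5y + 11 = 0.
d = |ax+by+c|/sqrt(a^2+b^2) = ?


|6*20 + 5*(-10) + 11| = |81| = 81
sqrt(36 + 25) = sqrt(61) = 7.8102
d = 81/sqrt(61) = 10.3710

10.3710


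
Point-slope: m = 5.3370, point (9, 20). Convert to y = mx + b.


y - 20 = 5.3370(x - 9)
y = 5.3370x + 20 - 5.3370*9
y = 5.3370x - 28.0330

y = 5.3370x - 28.0330


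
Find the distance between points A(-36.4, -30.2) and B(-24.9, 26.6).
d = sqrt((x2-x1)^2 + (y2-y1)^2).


dx = -24.9 + 36.4 = 11.5
dy = 26.6 + 30.2 = 56.8
d = sqrt(132.25 + 3226.24) = sqrt(3358.49) = 57.9525

57.9525


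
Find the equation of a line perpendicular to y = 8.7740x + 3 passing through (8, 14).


Perpendicular slope = -1/m1 = -1/8.7740 = -0.1140
b2 = y0 - m2*x0 = 14 + 8/8.7740 = 14 + 0.9118 = 14.9118

y = -0.1140x + 14.9118


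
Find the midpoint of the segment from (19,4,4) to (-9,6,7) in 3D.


Mx = (19- 9)/2 = 5.0000
My = (4+6)/2 = 5.0000
Mz = (4+7)/2 = 5.5000

M = (5.0000, 5.0000, 5.5000)


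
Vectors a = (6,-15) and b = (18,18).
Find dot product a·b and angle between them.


a·b = 6*18 - 15*18 = 108 - 270 = -162
|a| = sqrt(36+225) = 16.1555
|b| = sqrt(324+324) = 25.4558
cos(theta) = -162/(sqrt(261)*sqrt(648)) = -162/sqrt(169128) = -0.393919
theta = arccos(-162/sqrt(169128)) = 113.1986 degrees

a·b = -162, theta = 113.1986 deg


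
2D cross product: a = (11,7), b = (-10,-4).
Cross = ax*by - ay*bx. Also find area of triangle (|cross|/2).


cross = 11*(-4) - 7*(-10) = -44 + 70 = 26
Triangle area = |26|/2 = 26/2 = 13.0000

cross = 26, triangle area = 13.0000


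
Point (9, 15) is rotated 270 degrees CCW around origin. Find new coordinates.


cos(270) = 0, sin(270) = -1
x' = 9*0 - 15*(-1) = 15
y' = 9*(-1) + 15*0 = -9

(15, -9)


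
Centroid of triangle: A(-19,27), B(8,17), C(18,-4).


Gx = (-19+8+18)/3 = 7/3 = 2.3333
Gy = (27+17- 4)/3 = 40/3 = 13.3333

G = (2.3333, 13.3333)


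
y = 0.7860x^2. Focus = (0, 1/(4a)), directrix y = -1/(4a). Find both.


a = 0.7860
1/(4a) = 0.3181
Focus = (0, 0.3181)
Directrix: y = -0.3181

Focus = (0, 0.3181), Directrix: y = -0.3181


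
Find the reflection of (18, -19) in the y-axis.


Reflection rule for y-axis: (-x, y)
(18, -19) -> (-18, -19)

(-18, -19)


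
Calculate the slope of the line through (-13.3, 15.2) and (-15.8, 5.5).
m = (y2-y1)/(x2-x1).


dy = 5.5 - 15.2 = -9.7
dx = -15.8 + 13.3 = -2.5
m = -9.7/(-2.5) = 3.8800

m = 3.8800


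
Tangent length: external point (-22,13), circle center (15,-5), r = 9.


d = sqrt((-22-15)^2 + (13+ 5)^2) = sqrt(1369+324) = 41.1461
L = sqrt(1693.0000 - 81) = sqrt(1612.0000) = 40.1497

40.1497


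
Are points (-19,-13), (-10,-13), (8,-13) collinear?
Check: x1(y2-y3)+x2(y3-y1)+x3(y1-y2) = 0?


-19*(-13+ 13) - 10*(-13+ 13) + 8*(-13+ 13)
= 0 + 0 + 0 = 0

Yes, collinear (determinant = 0)


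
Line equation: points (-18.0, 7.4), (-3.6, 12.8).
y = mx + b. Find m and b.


m = (5.4)/(14.4) = 0.3750
b = y1 - m*x1 = 7.4 - (5.4*(-18.0))/(14.4) = 7.4 + 6.7500 = 14.1500

y = 0.3750x + 14.1500


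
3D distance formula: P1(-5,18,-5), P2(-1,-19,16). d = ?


dx=4, dy=-37, dz=21
d = sqrt(16+1369+441) = sqrt(1826) = 42.7317

42.7317


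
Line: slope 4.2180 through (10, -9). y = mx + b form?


y + 9 = 4.2180(x - 10)
y = 4.2180x - 9 - 4.2180*10
y = 4.2180x - 51.1800

y = 4.2180x - 51.1800


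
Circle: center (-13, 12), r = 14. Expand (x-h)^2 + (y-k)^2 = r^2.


(x+ 13)^2 + (y-12)^2 = 14^2
D = -2h = 26, E = -2k = -24
F = h^2+k^2-r^2 = 169+144-196 = 117

x^2 + y^2 + 26x - 24y + 117 = 0


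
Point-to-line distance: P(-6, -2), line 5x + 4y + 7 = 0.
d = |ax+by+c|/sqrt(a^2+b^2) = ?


|5*(-6) + 4*(-2) + 7| = |-31| = 31
sqrt(25 + 16) = sqrt(41) = 6.4031
d = 31/sqrt(41) = 4.8414

4.8414


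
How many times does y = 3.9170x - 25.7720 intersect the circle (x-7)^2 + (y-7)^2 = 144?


Substitute y = 3.9170x - 25.7720: (x-7)^2 + (3.9170x- 25.7720-7)^2 = 144
Expand to Ax^2 + Bx + C = 0, where b-k = -32.772
A = 1+m^2 = 16.342889
B = 2(m(b-k) - h) = 2(3.9170*(-32.772) - 7) = -270.735848
C = h^2 + (b-k)^2 - r^2 = 49 + 1074.003984 - 144 = 979.003984
disc = B^2-4AC = 73297.8994 - 63999.0138 = 9298.8856
disc > 0

2 intersection points


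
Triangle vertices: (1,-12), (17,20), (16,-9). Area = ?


1*(20+ 9) = 29
17*(-9+ 12) = 51
16*(-12-20) = -512
sum = -432
Area = |-432|/2 = 216.0000

216.0000 sq units


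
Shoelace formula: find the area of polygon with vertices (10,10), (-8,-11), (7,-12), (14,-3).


sum(xi*y_{i+1}) = 10*(-11) - 8*(-12) + 7*(-3) + 14*10 = 105
sum(yi*x_{i+1}) = 10*(-8) - 11*7 - 12*14 - 3*10 = -355
Area = |105 + 355|/2 = 460/2 = 230.0000

230.0000 sq units


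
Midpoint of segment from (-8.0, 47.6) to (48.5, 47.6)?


Mx = (-8.0 + 48.5)/2 = 40.5/2 = 20.2500
My = (47.6 + 47.6)/2 = 95.2/2 = 47.6000

(20.2500, 47.6000)


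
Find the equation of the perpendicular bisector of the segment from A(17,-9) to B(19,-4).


Midpoint = (18, -6.5)
Slope of AB = dy/dx = 5/2 = 2.5000
Perp slope = -dx/dy = -2/5 = -0.4000
b = My - (perp slope)*Mx = -6.5 + (2*18)/5 = -6.5 + 7.2000 = 0.7000

y = -0.4000x + 0.7000


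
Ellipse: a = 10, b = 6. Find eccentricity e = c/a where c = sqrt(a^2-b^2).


c = sqrt(100-36) = sqrt(64) = 8.0000
e = c/a = 8/10 = 0.8000

e = 0.8000


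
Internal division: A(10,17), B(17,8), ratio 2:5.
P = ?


Px = (2*17 + 5*10)/7 = 84/7 = 12.0000
Py = (2*8 + 5*17)/7 = 101/7 = 14.4286

P = (12.0000, 14.4286)


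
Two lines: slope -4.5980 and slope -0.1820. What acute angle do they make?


m1-m2 = -4.416
1+m1*m2 = 1.836836
tan(theta) = |-4.416/1.836836| = 2.404134
theta = arctan(|-4.416/1.836836|) = 67.4151 degrees (acute angle)

67.4151 degrees


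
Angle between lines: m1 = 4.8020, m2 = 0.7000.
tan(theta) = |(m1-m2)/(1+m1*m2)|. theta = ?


m1-m2 = 4.102
1+m1*m2 = 4.3614
tan(theta) = |4.102/4.3614| = 0.940524
theta = arctan(|4.102/4.3614|) = 43.2445 degrees (acute angle)

43.2445 degrees


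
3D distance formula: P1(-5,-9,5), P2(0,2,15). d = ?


dx=5, dy=11, dz=10
d = sqrt(25+121+100) = sqrt(246) = 15.6844

15.6844


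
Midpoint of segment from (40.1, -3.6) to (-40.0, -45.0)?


Mx = (40.1 - 40.0)/2 = 0.1/2 = 0.0500
My = (-3.6 - 45.0)/2 = -48.6/2 = -24.3000

(0.0500, -24.3000)


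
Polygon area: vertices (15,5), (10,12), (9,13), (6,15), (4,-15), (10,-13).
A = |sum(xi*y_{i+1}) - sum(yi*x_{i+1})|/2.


sum(xi*y_{i+1}) = 15*12 + 10*13 + 9*15 + 6*(-15) + 4*(-13) + 10*5 = 353
sum(yi*x_{i+1}) = 5*10 + 12*9 + 13*6 + 15*4 - 15*10 - 13*15 = -49
Area = |353 + 49|/2 = 402/2 = 201.0000

201.0000 sq units


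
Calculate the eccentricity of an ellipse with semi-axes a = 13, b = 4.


c = sqrt(169-16) = sqrt(153) = 12.3693
e = c/a = sqrt(153)/13 = 0.9515

e = 0.9515


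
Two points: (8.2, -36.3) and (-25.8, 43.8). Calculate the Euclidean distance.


dx = -25.8 - 8.2 = -34.0
dy = 43.8 + 36.3 = 80.1
d = sqrt(1156.0 + 6416.01) = sqrt(7572.01) = 87.0173

87.0173


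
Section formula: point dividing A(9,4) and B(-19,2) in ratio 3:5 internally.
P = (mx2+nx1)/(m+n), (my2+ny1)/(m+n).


Px = (3*(-19) + 5*9)/8 = -12/8 = -1.5000
Py = (3*2 + 5*4)/8 = 26/8 = 3.2500

P = (-1.5000, 3.2500)


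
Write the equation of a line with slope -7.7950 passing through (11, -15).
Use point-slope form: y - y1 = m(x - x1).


y + 15 = -7.7950(x - 11)
y = -7.7950x - 15 + 7.7950*11
y = -7.7950x + 70.7450

y = -7.7950x + 70.7450


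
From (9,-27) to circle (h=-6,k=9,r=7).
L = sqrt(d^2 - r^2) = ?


d = sqrt((9+ 6)^2 + (-27-9)^2) = sqrt(225+1296) = 39.0000
L = sqrt(1521.0000 - 49) = sqrt(1472.0000) = 38.3667

38.3667


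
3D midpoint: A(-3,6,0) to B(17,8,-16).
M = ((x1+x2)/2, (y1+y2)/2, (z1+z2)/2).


Mx = (-3+17)/2 = 7.0000
My = (6+8)/2 = 7.0000
Mz = (0- 16)/2 = -8.0000

M = (7.0000, 7.0000, -8.0000)


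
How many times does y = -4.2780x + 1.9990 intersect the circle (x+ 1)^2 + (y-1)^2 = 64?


Substitute y = -4.2780x + 1.9990: (x+ 1)^2 + (-4.2780x+1.9990-1)^2 = 64
Expand to Ax^2 + Bx + C = 0, where b-k = 0.999
A = 1+m^2 = 19.301284
B = 2(m(b-k) - h) = 2(-4.2780*0.999 + 1) = -6.547444
C = h^2 + (b-k)^2 - r^2 = 1 + 0.998001 - 64 = -62.001999
disc = B^2-4AC = 42.8690 + 4786.8728 = 4829.7418
disc > 0

2 intersection points


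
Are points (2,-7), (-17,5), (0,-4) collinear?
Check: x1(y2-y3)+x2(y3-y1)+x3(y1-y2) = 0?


2*(5+ 4) - 17*(-4+ 7) + 0*(-7-5)
= 18 - 51 + 0 = -33

No, not collinear (determinant = -33)


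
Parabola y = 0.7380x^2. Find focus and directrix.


a = 0.7380
1/(4a) = 0.3388
Focus = (0, 0.3388)
Directrix: y = -0.3388

Focus = (0, 0.3388), Directrix: y = -0.3388


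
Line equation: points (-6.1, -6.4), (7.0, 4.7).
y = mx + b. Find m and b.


m = (11.1)/(13.1) = 0.8473
b = y1 - m*x1 = -6.4 - (11.1*(-6.1))/(13.1) = -6.4 + 5.1687 = -1.2313

y = 0.8473x - 1.2313


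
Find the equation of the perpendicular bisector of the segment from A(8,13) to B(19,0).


Midpoint = (13.5, 6.5)
Slope of AB = dy/dx = -13/11 = -1.1818
Perp slope = -dx/dy = 11/13 = 0.8462
b = My - (perp slope)*Mx = 6.5 + (11*13.5)/(-13) = 6.5 - 11.4231 = -4.9231

y = 0.8462x - 4.9231


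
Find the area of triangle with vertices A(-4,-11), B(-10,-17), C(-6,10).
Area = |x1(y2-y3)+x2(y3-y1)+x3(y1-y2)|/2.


-4*(-17-10) = 108
-10*(10+ 11) = -210
-6*(-11+ 17) = -36
sum = -138
Area = |-138|/2 = 69.0000

69.0000 sq units


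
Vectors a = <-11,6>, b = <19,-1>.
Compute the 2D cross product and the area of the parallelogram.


cross = -11*(-1) - 6*19 = 11 - 114 = -103
Parallelogram area = |-103| = 103

cross = -103, parallelogram area = 103


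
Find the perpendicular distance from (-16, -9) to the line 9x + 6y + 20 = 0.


|9*(-16) + 6*(-9) + 20| = |-178| = 178
sqrt(81 + 36) = sqrt(117) = 10.8167
d = 178/sqrt(117) = 16.4561

16.4561


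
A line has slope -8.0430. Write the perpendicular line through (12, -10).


Perpendicular slope = -1/m1 = -1/(-8.0430) = 0.1243
b2 = y0 - m2*x0 = -10 + 12/(-8.0430) = -10 - 1.4920 = -11.4920

y = 0.1243x - 11.4920


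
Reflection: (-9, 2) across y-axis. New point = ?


Reflection rule for y-axis: (-x, y)
(-9, 2) -> (9, 2)

(9, 2)


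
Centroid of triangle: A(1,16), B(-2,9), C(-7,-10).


Gx = (1- 2- 7)/3 = -8/3 = -2.6667
Gy = (16+9- 10)/3 = 15/3 = 5.0000

G = (-2.6667, 5.0000)


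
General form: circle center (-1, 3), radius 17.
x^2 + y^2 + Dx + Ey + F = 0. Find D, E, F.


(x+ 1)^2 + (y-3)^2 = 17^2
D = -2h = 2, E = -2k = -6
F = h^2+k^2-r^2 = 1+9-289 = -279

D = 2, E = -6, F = -279


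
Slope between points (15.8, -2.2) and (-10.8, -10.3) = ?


dy = -10.3 + 2.2 = -8.1
dx = -10.8 - 15.8 = -26.6
m = -8.1/(-26.6) = 0.3045

m = 0.3045


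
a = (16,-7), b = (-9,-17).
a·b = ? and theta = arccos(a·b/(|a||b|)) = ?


a·b = 16*(-9) - 7*(-17) = -144 + 119 = -25
|a| = sqrt(256+49) = 17.4642
|b| = sqrt(81+289) = 19.2354
cos(theta) = -25/(sqrt(305)*sqrt(370)) = -25/sqrt(112850) = -0.074420
theta = arccos(-25/sqrt(112850)) = 94.2679 degrees

a·b = -25, theta = 94.2679 deg


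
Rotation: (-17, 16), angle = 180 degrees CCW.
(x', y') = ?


cos(180) = -1, sin(180) = 0
x' = -17*(-1) - 16*0 = 17
y' = -17*0 + 16*(-1) = -16

(17, -16)


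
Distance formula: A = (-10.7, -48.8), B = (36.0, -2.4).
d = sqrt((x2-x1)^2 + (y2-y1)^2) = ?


dx = 36.0 + 10.7 = 46.7
dy = -2.4 + 48.8 = 46.4
d = sqrt(2180.89 + 2152.96) = sqrt(4333.85) = 65.8320

65.8320


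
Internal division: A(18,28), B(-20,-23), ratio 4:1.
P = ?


Px = (4*(-20) + 1*18)/5 = -62/5 = -12.4000
Py = (4*(-23) + 1*28)/5 = -64/5 = -12.8000

P = (-12.4000, -12.8000)


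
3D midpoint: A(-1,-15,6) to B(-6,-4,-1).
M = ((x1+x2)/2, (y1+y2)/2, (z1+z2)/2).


Mx = (-1- 6)/2 = -3.5000
My = (-15- 4)/2 = -9.5000
Mz = (6- 1)/2 = 2.5000

M = (-3.5000, -9.5000, 2.5000)


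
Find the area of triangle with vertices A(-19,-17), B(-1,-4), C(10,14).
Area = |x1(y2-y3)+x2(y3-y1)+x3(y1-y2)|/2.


-19*(-4-14) = 342
-1*(14+ 17) = -31
10*(-17+ 4) = -130
sum = 181
Area = |181|/2 = 90.5000

90.5000 sq units


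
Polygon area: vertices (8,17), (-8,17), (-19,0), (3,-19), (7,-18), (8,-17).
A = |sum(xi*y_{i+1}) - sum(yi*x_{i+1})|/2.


sum(xi*y_{i+1}) = 8*17 - 8*0 - 19*(-19) + 3*(-18) + 7*(-17) + 8*17 = 460
sum(yi*x_{i+1}) = 17*(-8) + 17*(-19) + 0*3 - 19*7 - 18*8 - 17*8 = -872
Area = |460 + 872|/2 = 1332/2 = 666.0000

666.0000 sq units


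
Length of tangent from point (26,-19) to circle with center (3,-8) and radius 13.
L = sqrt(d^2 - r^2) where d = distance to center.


d = sqrt((26-3)^2 + (-19+ 8)^2) = sqrt(529+121) = 25.4951
L = sqrt(650.0000 - 169) = sqrt(481.0000) = 21.9317

21.9317


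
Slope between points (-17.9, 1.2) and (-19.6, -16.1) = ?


dy = -16.1 - 1.2 = -17.3
dx = -19.6 + 17.9 = -1.7
m = -17.3/(-1.7) = 10.1765

m = 10.1765


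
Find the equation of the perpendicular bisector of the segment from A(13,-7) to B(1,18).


Midpoint = (7, 5.5)
Slope of AB = dy/dx = 25/(-12) = -2.0833
Perp slope = -dx/dy = 12/25 = 0.4800
b = My - (perp slope)*Mx = 5.5 + (-12*7)/25 = 5.5 - 3.3600 = 2.1400

y = 0.4800x + 2.1400


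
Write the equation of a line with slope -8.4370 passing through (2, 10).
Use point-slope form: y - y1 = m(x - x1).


y - 10 = -8.4370(x - 2)
y = -8.4370x + 10 + 8.4370*2
y = -8.4370x + 26.8740

y = -8.4370x + 26.8740


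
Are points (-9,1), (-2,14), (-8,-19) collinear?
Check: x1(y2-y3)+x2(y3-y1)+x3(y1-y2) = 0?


-9*(14+ 19) - 2*(-19-1) - 8*(1-14)
= -297 + 40 + 104 = -153

No, not collinear (determinant = -153)


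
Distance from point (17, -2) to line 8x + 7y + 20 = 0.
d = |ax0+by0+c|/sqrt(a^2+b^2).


|8*17 + 7*(-2) + 20| = |142| = 142
sqrt(64 + 49) = sqrt(113) = 10.6301
d = 142/sqrt(113) = 13.3582

13.3582


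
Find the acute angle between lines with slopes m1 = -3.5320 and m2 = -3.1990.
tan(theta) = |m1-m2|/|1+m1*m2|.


m1-m2 = -0.333
1+m1*m2 = 12.298868
tan(theta) = |-0.333/12.298868| = 0.027076
theta = arctan(|-0.333/12.298868|) = 1.5509 degrees (acute angle)

1.5509 degrees


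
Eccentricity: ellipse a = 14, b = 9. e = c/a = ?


c = sqrt(196-81) = sqrt(115) = 10.7238
e = c/a = sqrt(115)/14 = 0.7660

e = 0.7660


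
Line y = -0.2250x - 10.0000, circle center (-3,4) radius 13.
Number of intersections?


Substitute y = -0.2250x - 10.0000: (x+ 3)^2 + (-0.2250x- 10.0000-4)^2 = 169
Expand to Ax^2 + Bx + C = 0, where b-k = -14
A = 1+m^2 = 1.050625
B = 2(m(b-k) - h) = 2(-0.2250*(-14) + 3) = 12.3
C = h^2 + (b-k)^2 - r^2 = 9 + 196 - 169 = 36
disc = B^2-4AC = 151.2900 - 151.2900 = 0
disc = 0

1 intersection point (tangent)


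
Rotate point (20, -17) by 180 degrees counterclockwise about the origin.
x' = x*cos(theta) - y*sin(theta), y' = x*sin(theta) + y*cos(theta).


cos(180) = -1, sin(180) = 0
x' = 20*(-1) + 17*0 = -20
y' = 20*0 - 17*(-1) = 17

(-20, 17)


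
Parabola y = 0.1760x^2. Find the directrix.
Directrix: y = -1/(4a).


a = 0.1760
1/(4a) = 1.4205
directrix: y = -1.4205 = -1.4205

y = -1.4205


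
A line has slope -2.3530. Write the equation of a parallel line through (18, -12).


Parallel lines have equal slopes.
m2 = -2.3530
b2 = -12 + 2.3530*18 = 30.3540

y = -2.3530x + 30.3540


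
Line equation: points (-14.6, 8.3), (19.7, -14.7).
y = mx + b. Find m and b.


m = (-23.0)/(34.3) = -0.6706
b = y1 - m*x1 = 8.3 - (-23.0*(-14.6))/(34.3) = 8.3 - 9.7901 = -1.4901

y = -0.6706x - 1.4901


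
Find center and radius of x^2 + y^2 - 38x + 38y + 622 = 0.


h = -D/2 = 38/2 = 19
k = -E/2 = -38/2 = -19
r^2 = h^2 + k^2 - F = 361 + 361 - 622 = 100
r = 10

Center (19, -19), radius = 10


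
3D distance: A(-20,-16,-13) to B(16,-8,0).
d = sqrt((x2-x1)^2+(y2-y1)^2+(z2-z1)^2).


dx=36, dy=8, dz=13
d = sqrt(1296+64+169) = sqrt(1529) = 39.1024

39.1024


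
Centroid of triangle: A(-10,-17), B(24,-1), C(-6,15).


Gx = (-10+24- 6)/3 = 8/3 = 2.6667
Gy = (-17- 1+15)/3 = -3/3 = -1.0000

G = (2.6667, -1.0000)


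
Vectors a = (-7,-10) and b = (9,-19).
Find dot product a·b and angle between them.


a·b = -7*9 - 10*(-19) = -63 + 190 = 127
|a| = sqrt(49+100) = 12.2066
|b| = sqrt(81+361) = 21.0238
cos(theta) = 127/(sqrt(149)*sqrt(442)) = 127/sqrt(65858) = 0.494879
theta = arccos(127/sqrt(65858)) = 60.3382 degrees

a·b = 127, theta = 60.3382 deg


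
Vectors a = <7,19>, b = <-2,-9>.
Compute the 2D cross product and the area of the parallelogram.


cross = 7*(-9) - 19*(-2) = -63 + 38 = -25
Parallelogram area = |-25| = 25

cross = -25, parallelogram area = 25


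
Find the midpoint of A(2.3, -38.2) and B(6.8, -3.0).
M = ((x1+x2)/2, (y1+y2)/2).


Mx = (2.3 + 6.8)/2 = 9.1/2 = 4.5500
My = (-38.2 - 3.0)/2 = -41.2/2 = -20.6000

(4.5500, -20.6000)


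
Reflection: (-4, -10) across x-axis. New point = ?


Reflection rule for x-axis: (x, -y)
(-4, -10) -> (-4, 10)

(-4, 10)


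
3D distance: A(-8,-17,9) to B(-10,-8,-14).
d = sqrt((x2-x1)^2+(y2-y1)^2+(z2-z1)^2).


dx=-2, dy=9, dz=-23
d = sqrt(4+81+529) = sqrt(614) = 24.7790

24.7790


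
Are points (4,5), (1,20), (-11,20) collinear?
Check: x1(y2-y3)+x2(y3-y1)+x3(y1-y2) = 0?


4*(20-20) + 1*(20-5) - 11*(5-20)
= 0 + 15 + 165 = 180

No, not collinear (determinant = 180)


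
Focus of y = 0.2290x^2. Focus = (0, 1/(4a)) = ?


a = 0.2290
4a = 0.9160
focus = (0, 1/0.9160) = (0, 1.0917)

Focus = (0, 1.0917)


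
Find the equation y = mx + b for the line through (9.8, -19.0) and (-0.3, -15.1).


m = (3.9)/(-10.1) = -0.3861
b = y1 - m*x1 = -19.0 - (3.9*9.8)/(-10.1) = -19.0 + 3.7842 = -15.2158

y = -0.3861x - 15.2158


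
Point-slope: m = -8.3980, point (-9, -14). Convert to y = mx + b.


y + 14 = -8.3980(x + 9)
y = -8.3980x - 14 + 8.3980*(-9)
y = -8.3980x - 89.5820

y = -8.3980x - 89.5820


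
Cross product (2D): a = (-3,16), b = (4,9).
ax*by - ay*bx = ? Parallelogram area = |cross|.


cross = -3*9 - 16*4 = -27 - 64 = -91
Parallelogram area = |-91| = 91

cross = -91, parallelogram area = 91


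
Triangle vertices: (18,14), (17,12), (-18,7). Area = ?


18*(12-7) = 90
17*(7-14) = -119
-18*(14-12) = -36
sum = -65
Area = |-65|/2 = 32.5000

32.5000 sq units


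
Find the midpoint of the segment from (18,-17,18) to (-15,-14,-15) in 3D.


Mx = (18- 15)/2 = 1.5000
My = (-17- 14)/2 = -15.5000
Mz = (18- 15)/2 = 1.5000

M = (1.5000, -15.5000, 1.5000)


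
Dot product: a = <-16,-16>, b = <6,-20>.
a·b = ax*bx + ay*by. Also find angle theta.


a·b = -16*6 - 16*(-20) = -96 + 320 = 224
|a| = sqrt(256+256) = 22.6274
|b| = sqrt(36+400) = 20.8806
cos(theta) = 224/(sqrt(512)*sqrt(436)) = 224/sqrt(223232) = 0.474100
theta = arccos(224/sqrt(223232)) = 61.6992 degrees

a·b = 224, theta = 61.6992 deg


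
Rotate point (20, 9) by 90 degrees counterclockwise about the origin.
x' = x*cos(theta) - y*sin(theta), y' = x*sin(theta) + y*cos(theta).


cos(90) = 0, sin(90) = 1
x' = 20*0 - 9*1 = -9
y' = 20*1 + 9*0 = 20

(-9, 20)


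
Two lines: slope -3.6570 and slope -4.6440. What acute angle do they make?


m1-m2 = 0.987
1+m1*m2 = 17.983108
tan(theta) = |0.987/17.983108| = 0.054885
theta = arctan(|0.987/17.983108|) = 3.1415 degrees (acute angle)

3.1415 degrees


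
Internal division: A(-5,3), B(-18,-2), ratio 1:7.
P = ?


Px = (1*(-18) + 7*(-5))/8 = -53/8 = -6.6250
Py = (1*(-2) + 7*3)/8 = 19/8 = 2.3750

P = (-6.6250, 2.3750)


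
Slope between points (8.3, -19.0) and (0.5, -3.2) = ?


dy = -3.2 + 19.0 = 15.8
dx = 0.5 - 8.3 = -7.8
m = 15.8/(-7.8) = -2.0256

m = -2.0256


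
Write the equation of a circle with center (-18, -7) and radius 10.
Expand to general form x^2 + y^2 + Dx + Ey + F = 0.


(x+ 18)^2 + (y+ 7)^2 = 10^2
D = -2h = 36, E = -2k = 14
F = h^2+k^2-r^2 = 324+49-100 = 273

x^2 + y^2 + 36x + 14y + 273 = 0


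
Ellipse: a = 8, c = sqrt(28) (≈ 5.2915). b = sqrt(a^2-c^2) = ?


b^2 = 8^2 - (sqrt(28))^2 = 64 - 28 = 36
b = sqrt(36) = 6

b = 6


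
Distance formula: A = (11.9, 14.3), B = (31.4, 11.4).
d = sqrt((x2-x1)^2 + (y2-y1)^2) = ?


dx = 31.4 - 11.9 = 19.5
dy = 11.4 - 14.3 = -2.9
d = sqrt(380.25 + 8.41) = sqrt(388.66) = 19.7145

19.7145


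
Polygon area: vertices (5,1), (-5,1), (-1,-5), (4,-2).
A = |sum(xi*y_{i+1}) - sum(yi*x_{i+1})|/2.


sum(xi*y_{i+1}) = 5*1 - 5*(-5) - 1*(-2) + 4*1 = 36
sum(yi*x_{i+1}) = 1*(-5) + 1*(-1) - 5*4 - 2*5 = -36
Area = |36 + 36|/2 = 72/2 = 36.0000

36.0000 sq units


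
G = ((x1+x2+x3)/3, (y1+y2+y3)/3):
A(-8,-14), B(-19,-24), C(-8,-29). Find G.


Gx = (-8- 19- 8)/3 = -35/3 = -11.6667
Gy = (-14- 24- 29)/3 = -67/3 = -22.3333

G = (-11.6667, -22.3333)


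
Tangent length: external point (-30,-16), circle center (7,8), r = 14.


d = sqrt((-30-7)^2 + (-16-8)^2) = sqrt(1369+576) = 44.1022
L = sqrt(1945.0000 - 196) = sqrt(1749.0000) = 41.8210

41.8210


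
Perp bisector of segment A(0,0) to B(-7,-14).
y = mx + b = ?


Midpoint = (-3.5, -7)
Slope of AB = dy/dx = -14/(-7) = 2.0000
Perp slope = -dx/dy = -7/14 = -0.5000
b = My - (perp slope)*Mx = -7 + (-7*(-3.5))/(-14) = -7 - 1.7500 = -8.7500

y = -0.5000x - 8.7500


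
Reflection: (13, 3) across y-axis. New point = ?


Reflection rule for y-axis: (-x, y)
(13, 3) -> (-13, 3)

(-13, 3)


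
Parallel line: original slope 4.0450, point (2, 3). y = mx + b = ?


Parallel lines have equal slopes.
m2 = 4.0450
b2 = 3 - 4.0450*2 = -5.0900

y = 4.0450x - 5.0900


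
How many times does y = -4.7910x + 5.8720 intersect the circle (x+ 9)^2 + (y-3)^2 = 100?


Substitute y = -4.7910x + 5.8720: (x+ 9)^2 + (-4.7910x+5.8720-3)^2 = 100
Expand to Ax^2 + Bx + C = 0, where b-k = 2.872
A = 1+m^2 = 23.953681
B = 2(m(b-k) - h) = 2(-4.7910*2.872 + 9) = -9.519504
C = h^2 + (b-k)^2 - r^2 = 81 + 8.248384 - 100 = -10.751616
disc = B^2-4AC = 90.6210 + 1030.1631 = 1120.7841
disc > 0

2 intersection points


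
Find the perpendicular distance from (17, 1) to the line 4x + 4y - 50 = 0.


|4*17 + 4*1 - 50| = |22| = 22
sqrt(16 + 16) = sqrt(32) = 5.6569
d = 22/sqrt(32) = 3.8891

3.8891


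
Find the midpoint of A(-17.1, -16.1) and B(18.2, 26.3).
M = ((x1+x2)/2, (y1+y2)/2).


Mx = (-17.1 + 18.2)/2 = 1.1/2 = 0.5500
My = (-16.1 + 26.3)/2 = 10.2/2 = 5.1000

(0.5500, 5.1000)


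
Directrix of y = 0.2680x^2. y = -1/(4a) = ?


a = 0.2680
1/(4a) = 0.9328
directrix: y = -0.9328 = -0.9328

y = -0.9328


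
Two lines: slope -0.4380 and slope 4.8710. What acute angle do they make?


m1-m2 = -5.309
1+m1*m2 = -1.133498
tan(theta) = |-5.309/(-1.133498)| = 4.683731
theta = arctan(|-5.309/(-1.133498)|) = 77.9480 degrees (acute angle)

77.9480 degrees


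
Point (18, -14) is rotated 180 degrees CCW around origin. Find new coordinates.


cos(180) = -1, sin(180) = 0
x' = 18*(-1) + 14*0 = -18
y' = 18*0 - 14*(-1) = 14

(-18, 14)


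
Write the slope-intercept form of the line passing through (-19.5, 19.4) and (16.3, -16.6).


m = (-36.0)/(35.8) = -1.0056
b = y1 - m*x1 = 19.4 - (-36.0*(-19.5))/(35.8) = 19.4 - 19.6089 = -0.2089

y = -1.0056x - 0.2089


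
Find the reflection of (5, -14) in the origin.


Reflection rule for origin: (-x, -y)
(5, -14) -> (-5, 14)

(-5, 14)


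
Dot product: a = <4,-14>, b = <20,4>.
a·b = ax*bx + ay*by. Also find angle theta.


a·b = 4*20 - 14*4 = 80 - 56 = 24
|a| = sqrt(16+196) = 14.5602
|b| = sqrt(400+16) = 20.3961
cos(theta) = 24/(sqrt(212)*sqrt(416)) = 24/sqrt(88192) = 0.080816
theta = arccos(24/sqrt(88192)) = 85.3645 degrees

a·b = 24, theta = 85.3645 deg


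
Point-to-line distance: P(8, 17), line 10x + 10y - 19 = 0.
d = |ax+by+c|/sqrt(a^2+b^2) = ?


|10*8 + 10*17 - 19| = |231| = 231
sqrt(100 + 100) = sqrt(200) = 14.1421
d = 231/sqrt(200) = 16.3342

16.3342


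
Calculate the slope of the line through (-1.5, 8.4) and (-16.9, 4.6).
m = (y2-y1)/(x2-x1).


dy = 4.6 - 8.4 = -3.8
dx = -16.9 + 1.5 = -15.4
m = -3.8/(-15.4) = 0.2468

m = 0.2468


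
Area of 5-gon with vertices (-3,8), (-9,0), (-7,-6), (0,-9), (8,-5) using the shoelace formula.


sum(xi*y_{i+1}) = -3*0 - 9*(-6) - 7*(-9) + 0*(-5) + 8*8 = 181
sum(yi*x_{i+1}) = 8*(-9) + 0*(-7) - 6*0 - 9*8 - 5*(-3) = -129
Area = |181 + 129|/2 = 310/2 = 155.0000

155.0000 sq units


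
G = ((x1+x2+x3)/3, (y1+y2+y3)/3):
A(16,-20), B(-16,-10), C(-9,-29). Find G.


Gx = (16- 16- 9)/3 = -9/3 = -3.0000
Gy = (-20- 10- 29)/3 = -59/3 = -19.6667

G = (-3.0000, -19.6667)


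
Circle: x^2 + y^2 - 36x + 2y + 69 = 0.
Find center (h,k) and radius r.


h = -D/2 = 36/2 = 18
k = -E/2 = -2/2 = -1
r^2 = h^2 + k^2 - F = 324 + 1 - 69 = 256
r = 16

Center (18, -1), radius = 16


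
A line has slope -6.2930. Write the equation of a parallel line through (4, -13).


Parallel lines have equal slopes.
m2 = -6.2930
b2 = -13 + 6.2930*4 = 12.1720

y = -6.2930x + 12.1720


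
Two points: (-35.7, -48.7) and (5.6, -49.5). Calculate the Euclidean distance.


dx = 5.6 + 35.7 = 41.3
dy = -49.5 + 48.7 = -0.8
d = sqrt(1705.69 + 0.64) = sqrt(1706.33) = 41.3077

41.3077


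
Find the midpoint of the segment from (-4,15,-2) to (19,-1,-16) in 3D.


Mx = (-4+19)/2 = 7.5000
My = (15- 1)/2 = 7.0000
Mz = (-2- 16)/2 = -9.0000

M = (7.5000, 7.0000, -9.0000)
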